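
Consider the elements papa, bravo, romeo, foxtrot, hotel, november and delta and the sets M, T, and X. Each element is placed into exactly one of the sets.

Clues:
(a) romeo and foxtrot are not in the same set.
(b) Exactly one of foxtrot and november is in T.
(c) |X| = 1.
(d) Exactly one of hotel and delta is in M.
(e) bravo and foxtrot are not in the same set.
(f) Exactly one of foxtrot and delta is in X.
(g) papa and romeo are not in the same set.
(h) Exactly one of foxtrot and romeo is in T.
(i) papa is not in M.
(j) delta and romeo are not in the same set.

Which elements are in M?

M = {bravo, hotel, november, romeo}

From (i): papa ∉ M.
Suppose bravo ∉ M: no assignment then satisfies all the clues, so bravo ∈ M.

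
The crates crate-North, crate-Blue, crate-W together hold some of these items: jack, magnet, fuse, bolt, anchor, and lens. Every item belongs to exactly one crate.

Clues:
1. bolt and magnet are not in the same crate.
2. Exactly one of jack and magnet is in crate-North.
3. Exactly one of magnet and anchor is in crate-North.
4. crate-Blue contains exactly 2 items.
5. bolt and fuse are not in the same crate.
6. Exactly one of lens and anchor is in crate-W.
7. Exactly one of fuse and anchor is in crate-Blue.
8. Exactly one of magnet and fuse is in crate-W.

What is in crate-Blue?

crate-Blue = {anchor, bolt}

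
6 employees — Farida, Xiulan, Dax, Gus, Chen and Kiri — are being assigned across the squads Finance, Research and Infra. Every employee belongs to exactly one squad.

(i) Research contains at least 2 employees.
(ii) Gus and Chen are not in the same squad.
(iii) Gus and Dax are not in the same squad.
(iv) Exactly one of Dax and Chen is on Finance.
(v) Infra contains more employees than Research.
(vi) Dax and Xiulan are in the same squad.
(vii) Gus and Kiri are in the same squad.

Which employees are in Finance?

Finance = {Chen}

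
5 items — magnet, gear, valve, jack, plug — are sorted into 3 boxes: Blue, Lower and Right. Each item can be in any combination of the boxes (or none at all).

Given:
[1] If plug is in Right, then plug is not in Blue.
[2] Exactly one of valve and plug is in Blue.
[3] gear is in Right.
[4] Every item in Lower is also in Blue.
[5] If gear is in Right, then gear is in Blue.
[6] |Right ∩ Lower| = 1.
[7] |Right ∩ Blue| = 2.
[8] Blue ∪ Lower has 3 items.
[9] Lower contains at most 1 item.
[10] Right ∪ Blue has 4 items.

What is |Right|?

3

From (3): gear ∈ Right.
(5): gear ∈ Blue.
Suppose plug ∈ Lower: no assignment then satisfies all the clues, so plug ∉ Lower.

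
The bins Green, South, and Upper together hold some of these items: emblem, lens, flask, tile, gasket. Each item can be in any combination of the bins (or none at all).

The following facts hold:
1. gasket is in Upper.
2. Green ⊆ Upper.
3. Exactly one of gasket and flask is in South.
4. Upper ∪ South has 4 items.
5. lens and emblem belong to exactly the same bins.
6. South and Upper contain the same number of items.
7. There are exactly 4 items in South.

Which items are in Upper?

Upper = {emblem, gasket, lens, tile}

From (1): gasket ∈ Upper.
Suppose emblem ∉ Upper: no assignment then satisfies all the clues, so emblem ∈ Upper.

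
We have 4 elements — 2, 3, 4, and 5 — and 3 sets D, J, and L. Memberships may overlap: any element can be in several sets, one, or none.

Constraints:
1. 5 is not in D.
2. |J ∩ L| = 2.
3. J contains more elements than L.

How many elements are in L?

2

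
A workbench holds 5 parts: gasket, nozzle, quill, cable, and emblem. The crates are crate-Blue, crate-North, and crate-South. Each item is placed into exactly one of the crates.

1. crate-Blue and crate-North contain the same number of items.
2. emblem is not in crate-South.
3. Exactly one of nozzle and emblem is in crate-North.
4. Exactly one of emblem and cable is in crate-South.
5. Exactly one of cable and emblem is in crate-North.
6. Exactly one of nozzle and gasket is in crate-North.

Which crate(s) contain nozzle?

nozzle: crate-Blue

From (2): emblem ∉ crate-South.
(4) (exactly one): cable ∈ crate-South.
(5) (exactly one): emblem ∈ crate-North.
(3) (exactly one): nozzle ∉ crate-North.
(6) (exactly one): gasket ∈ crate-North.
Suppose nozzle ∉ crate-Blue: no assignment then satisfies all the clues, so nozzle ∈ crate-Blue.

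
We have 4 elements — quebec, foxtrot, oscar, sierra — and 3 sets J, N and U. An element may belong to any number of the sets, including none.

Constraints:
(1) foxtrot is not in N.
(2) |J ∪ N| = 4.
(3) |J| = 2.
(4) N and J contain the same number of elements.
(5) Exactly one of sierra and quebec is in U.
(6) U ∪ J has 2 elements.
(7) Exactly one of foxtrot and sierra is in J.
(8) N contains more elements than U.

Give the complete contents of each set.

From (1): foxtrot ∉ N.
Suppose quebec ∉ J: no assignment then satisfies all the clues, so quebec ∈ J.

J = {foxtrot, quebec}; N = {oscar, sierra}; U = {quebec}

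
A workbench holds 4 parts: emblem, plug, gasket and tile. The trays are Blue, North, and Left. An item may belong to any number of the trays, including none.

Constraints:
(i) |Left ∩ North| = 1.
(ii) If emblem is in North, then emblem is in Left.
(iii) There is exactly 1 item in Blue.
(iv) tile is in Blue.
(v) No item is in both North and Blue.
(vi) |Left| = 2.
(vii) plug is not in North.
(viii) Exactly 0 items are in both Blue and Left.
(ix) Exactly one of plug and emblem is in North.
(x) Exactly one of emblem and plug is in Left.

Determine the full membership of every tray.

Blue = {tile}; North = {emblem}; Left = {emblem, gasket}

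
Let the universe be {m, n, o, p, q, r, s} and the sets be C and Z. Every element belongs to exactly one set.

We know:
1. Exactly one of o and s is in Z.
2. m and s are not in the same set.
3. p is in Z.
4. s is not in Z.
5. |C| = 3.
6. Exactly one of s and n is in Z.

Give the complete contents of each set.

C = {q, r, s}; Z = {m, n, o, p}

From (3): p ∈ Z.
From (4): s ∉ Z.
(1) (exactly one): o ∈ Z.
(6) (exactly one): n ∈ Z.
Only one set left: s ∈ C.
(2): m ∉ C.
(5): only 3 candidates remain for C, so all are in.
Only one set left: m ∈ Z.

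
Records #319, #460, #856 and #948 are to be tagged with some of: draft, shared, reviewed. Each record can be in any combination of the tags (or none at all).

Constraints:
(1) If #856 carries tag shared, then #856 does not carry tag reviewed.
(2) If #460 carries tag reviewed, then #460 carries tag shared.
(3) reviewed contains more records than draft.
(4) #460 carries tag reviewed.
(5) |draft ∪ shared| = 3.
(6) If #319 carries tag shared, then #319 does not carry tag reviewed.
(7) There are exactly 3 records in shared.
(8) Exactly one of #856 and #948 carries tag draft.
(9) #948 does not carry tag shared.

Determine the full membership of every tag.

draft = {#856}; shared = {#319, #460, #856}; reviewed = {#460, #948}

From (4): #460 ∈ reviewed.
From (9): #948 ∉ shared.
(2): #460 ∈ shared.
(7): only 3 candidates remain for shared, so all are in.
(1): #856 ∉ reviewed.
(6): #319 ∉ reviewed.
Suppose #319 ∈ draft: no assignment then satisfies all the clues, so #319 ∉ draft.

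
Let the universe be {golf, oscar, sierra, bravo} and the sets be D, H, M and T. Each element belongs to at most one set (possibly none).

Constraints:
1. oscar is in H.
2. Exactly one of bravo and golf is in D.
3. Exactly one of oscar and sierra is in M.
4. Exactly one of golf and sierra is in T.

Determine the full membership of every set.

From (1): oscar ∈ H.
(3) (exactly one): sierra ∈ M.
(4) (exactly one): golf ∈ T.
(2) (exactly one): bravo ∈ D.

D = {bravo}; H = {oscar}; M = {sierra}; T = {golf}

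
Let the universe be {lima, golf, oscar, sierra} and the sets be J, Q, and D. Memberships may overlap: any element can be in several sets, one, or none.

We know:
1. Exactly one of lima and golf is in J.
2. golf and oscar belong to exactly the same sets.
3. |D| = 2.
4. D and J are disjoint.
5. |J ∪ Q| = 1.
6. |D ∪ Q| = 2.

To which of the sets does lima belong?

lima: J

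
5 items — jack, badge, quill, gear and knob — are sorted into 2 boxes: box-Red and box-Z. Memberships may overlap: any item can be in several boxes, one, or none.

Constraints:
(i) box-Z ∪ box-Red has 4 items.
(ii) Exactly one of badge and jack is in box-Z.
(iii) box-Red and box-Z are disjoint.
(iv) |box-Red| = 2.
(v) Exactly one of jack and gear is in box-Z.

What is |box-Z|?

2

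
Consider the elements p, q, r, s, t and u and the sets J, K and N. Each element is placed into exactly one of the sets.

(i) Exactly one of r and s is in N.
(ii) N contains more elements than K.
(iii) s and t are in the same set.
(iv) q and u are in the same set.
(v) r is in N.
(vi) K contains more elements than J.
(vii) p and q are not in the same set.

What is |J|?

From (v): r ∈ N.
(i) (exactly one): s ∉ N.
(iii): t matches s: t ∉ N.
Suppose p ∉ J: no assignment then satisfies all the clues, so p ∈ J.

1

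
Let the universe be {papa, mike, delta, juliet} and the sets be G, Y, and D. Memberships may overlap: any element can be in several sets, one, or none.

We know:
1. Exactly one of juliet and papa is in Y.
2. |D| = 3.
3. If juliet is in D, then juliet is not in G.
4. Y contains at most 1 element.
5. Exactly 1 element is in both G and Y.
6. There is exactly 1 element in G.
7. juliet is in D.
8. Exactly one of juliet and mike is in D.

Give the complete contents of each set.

G = {papa}; Y = {papa}; D = {delta, juliet, papa}

From (7): juliet ∈ D.
(3): juliet ∉ G.
(8) (exactly one): mike ∉ D.
(2): only 3 candidates remain for D, so all are in.
Suppose papa ∉ G: no assignment then satisfies all the clues, so papa ∈ G.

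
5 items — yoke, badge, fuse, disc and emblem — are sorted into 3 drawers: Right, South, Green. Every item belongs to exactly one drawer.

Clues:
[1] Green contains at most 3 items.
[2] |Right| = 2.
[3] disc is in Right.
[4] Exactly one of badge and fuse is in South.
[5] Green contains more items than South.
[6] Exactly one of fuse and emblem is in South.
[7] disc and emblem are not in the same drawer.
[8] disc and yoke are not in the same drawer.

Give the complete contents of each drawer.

Right = {badge, disc}; South = {fuse}; Green = {emblem, yoke}

From (3): disc ∈ Right.
(7): emblem ∉ Right.
(8): yoke ∉ Right.
Suppose yoke ∈ South: no assignment then satisfies all the clues, so yoke ∉ South.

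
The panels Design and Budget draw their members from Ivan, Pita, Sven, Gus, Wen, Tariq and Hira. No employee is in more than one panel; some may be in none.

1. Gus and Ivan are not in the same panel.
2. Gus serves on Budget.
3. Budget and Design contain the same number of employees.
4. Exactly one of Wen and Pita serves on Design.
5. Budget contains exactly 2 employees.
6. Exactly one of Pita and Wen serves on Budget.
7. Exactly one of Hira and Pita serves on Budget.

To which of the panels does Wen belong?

From (2): Gus ∈ Budget.
(1): Ivan ∉ Budget.
Suppose Wen ∉ Design: no assignment then satisfies all the clues, so Wen ∈ Design.

Wen: Design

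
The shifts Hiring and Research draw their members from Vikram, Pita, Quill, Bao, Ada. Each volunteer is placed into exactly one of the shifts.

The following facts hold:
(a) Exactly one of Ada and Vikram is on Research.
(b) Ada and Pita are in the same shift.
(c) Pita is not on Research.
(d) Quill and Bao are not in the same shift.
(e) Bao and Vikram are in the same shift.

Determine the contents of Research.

Research = {Bao, Vikram}

From (c): Pita ∉ Research.
(b): Ada matches Pita: Ada ∉ Research.
Only one shift left: Pita ∈ Hiring.
Only one shift left: Ada ∈ Hiring.
(a) (exactly one): Vikram ∈ Research.
(e): Bao matches Vikram: Bao ∉ Hiring.
(e): Bao matches Vikram: Bao ∈ Research.
(d): Quill ∉ Research.
Only one shift left: Quill ∈ Hiring.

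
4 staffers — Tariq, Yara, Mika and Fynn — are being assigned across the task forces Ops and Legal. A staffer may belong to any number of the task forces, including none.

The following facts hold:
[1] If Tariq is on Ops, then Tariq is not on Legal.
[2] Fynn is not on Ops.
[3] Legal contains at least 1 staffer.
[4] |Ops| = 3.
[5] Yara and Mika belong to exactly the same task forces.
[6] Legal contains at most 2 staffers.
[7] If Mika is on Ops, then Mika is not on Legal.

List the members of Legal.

From (2): Fynn ∉ Ops.
(4): only 3 candidates remain for Ops, so all are in.
(7): Mika ∉ Legal.
(1): Tariq ∉ Legal.
(5): Yara matches Mika: Yara ∉ Legal.
(3): only 1 candidates remain for Legal, so all are in.

Legal = {Fynn}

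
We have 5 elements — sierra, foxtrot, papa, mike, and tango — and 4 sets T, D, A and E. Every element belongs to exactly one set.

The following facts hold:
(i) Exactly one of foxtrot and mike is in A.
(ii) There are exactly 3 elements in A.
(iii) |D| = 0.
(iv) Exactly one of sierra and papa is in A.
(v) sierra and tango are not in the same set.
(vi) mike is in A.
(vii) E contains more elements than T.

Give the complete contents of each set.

From (vi): mike ∈ A.
(i) (exactly one): foxtrot ∉ A.
(iii): D already has 0, so the rest are out.
Suppose sierra ∈ T: no assignment then satisfies all the clues, so sierra ∉ T.

T = {}; D = {}; A = {mike, papa, tango}; E = {foxtrot, sierra}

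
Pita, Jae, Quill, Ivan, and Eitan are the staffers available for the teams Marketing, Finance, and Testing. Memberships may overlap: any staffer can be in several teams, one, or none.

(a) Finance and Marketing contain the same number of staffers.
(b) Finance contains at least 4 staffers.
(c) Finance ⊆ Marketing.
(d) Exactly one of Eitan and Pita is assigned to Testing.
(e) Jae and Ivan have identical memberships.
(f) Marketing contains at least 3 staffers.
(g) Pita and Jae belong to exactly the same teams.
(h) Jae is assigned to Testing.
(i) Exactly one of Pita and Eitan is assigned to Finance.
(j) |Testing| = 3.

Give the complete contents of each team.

Marketing = {Ivan, Jae, Pita, Quill}; Finance = {Ivan, Jae, Pita, Quill}; Testing = {Ivan, Jae, Pita}

From (h): Jae ∈ Testing.
(e): Ivan matches Jae: Ivan ∈ Testing.
(g): Pita matches Jae: Pita ∈ Testing.
(j): Testing already has 3, so the rest are out.
Suppose Pita ∉ Marketing: no assignment then satisfies all the clues, so Pita ∈ Marketing.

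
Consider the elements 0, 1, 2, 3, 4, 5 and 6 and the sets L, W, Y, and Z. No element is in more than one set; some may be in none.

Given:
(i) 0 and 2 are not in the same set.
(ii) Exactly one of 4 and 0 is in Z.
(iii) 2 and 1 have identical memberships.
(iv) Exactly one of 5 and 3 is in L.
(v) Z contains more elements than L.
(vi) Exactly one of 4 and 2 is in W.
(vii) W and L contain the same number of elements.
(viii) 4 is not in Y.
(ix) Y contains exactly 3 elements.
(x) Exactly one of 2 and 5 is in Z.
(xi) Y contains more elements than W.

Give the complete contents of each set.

L = {3}; W = {4}; Y = {1, 2, 6}; Z = {0, 5}

From (viii): 4 ∉ Y.
Suppose 0 ∈ L: no assignment then satisfies all the clues, so 0 ∉ L.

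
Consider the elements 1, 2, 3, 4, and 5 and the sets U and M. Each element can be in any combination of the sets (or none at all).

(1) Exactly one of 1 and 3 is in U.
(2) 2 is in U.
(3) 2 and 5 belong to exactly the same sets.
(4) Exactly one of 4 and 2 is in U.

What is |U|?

3

From (2): 2 ∈ U.
(3): 5 matches 2: 5 ∈ U.
(4) (exactly one): 4 ∉ U.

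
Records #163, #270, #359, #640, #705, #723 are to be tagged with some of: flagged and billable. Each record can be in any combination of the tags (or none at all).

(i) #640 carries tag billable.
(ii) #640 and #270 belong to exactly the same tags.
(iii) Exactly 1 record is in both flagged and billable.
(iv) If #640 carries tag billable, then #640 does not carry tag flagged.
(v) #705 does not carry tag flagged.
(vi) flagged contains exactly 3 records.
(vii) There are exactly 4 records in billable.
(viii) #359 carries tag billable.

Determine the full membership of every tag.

flagged = {#163, #359, #723}; billable = {#270, #359, #640, #705}

From (i): #640 ∈ billable.
From (v): #705 ∉ flagged.
From (viii): #359 ∈ billable.
(ii): #270 matches #640: #270 ∈ billable.
(iv): #640 ∉ flagged.
(ii): #270 matches #640: #270 ∉ flagged.
(vi): only 3 candidates remain for flagged, so all are in.
Suppose #163 ∈ billable: no assignment then satisfies all the clues, so #163 ∉ billable.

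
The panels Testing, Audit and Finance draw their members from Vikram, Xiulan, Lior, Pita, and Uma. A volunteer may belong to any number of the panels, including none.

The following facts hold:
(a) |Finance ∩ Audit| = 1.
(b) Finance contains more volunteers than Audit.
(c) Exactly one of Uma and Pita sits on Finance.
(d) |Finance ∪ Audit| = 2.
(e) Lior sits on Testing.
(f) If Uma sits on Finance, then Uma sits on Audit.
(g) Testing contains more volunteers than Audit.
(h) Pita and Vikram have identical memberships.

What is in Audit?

Audit = {Uma}

From (e): Lior ∈ Testing.
Suppose Vikram ∈ Audit: no assignment then satisfies all the clues, so Vikram ∉ Audit.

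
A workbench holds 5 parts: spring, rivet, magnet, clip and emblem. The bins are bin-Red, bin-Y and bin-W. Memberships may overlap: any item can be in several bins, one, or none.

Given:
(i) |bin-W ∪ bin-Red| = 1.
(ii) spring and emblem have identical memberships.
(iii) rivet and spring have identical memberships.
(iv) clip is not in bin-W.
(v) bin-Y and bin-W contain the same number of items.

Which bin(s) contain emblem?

emblem: none

From (iv): clip ∉ bin-W.
Suppose emblem ∈ bin-Red: no assignment then satisfies all the clues, so emblem ∉ bin-Red.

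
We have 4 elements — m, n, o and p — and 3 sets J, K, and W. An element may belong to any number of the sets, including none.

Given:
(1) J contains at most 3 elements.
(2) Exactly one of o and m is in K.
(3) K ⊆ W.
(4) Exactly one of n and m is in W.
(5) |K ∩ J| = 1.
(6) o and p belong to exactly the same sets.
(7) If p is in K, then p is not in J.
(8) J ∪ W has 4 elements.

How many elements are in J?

2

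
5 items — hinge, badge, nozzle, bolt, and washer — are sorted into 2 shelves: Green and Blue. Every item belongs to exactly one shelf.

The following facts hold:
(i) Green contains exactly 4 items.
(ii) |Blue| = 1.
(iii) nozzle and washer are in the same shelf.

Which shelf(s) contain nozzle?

nozzle: Green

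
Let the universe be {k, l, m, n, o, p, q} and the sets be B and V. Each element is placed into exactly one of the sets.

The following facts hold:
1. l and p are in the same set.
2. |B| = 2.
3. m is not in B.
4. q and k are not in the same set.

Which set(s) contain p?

p: V

From (3): m ∉ B.
Only one set left: m ∈ V.
Suppose p ∈ B: no assignment then satisfies all the clues, so p ∉ B.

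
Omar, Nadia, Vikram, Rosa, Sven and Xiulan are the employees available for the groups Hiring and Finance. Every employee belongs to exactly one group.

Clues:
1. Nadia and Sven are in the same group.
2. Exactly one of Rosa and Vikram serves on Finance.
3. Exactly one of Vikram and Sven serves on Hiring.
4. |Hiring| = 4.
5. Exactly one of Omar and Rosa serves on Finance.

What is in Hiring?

Hiring = {Nadia, Rosa, Sven, Xiulan}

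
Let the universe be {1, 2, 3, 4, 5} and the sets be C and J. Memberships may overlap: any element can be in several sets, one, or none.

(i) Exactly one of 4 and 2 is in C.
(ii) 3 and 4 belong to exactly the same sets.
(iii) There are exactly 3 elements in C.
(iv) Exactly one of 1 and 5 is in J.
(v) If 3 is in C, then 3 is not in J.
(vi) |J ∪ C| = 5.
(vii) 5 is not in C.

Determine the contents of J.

J = {2, 5}

From (vii): 5 ∉ C.
Suppose 1 ∈ J: no assignment then satisfies all the clues, so 1 ∉ J.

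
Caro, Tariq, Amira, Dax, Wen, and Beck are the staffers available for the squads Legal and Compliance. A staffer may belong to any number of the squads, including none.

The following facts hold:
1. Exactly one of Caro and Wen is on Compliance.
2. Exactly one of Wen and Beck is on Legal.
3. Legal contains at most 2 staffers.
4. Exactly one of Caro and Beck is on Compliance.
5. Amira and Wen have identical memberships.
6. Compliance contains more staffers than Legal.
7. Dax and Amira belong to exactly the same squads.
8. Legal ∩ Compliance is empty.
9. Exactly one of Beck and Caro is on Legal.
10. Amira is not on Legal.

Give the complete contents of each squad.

Legal = {Beck}; Compliance = {Caro, Tariq}

From (10): Amira ∉ Legal.
(5): Wen matches Amira: Wen ∉ Legal.
(7): Dax matches Amira: Dax ∉ Legal.
(2) (exactly one): Beck ∈ Legal.
(8) (disjoint): Beck ∉ Compliance.
(9) (exactly one): Caro ∉ Legal.
(4) (exactly one): Caro ∈ Compliance.
(1) (exactly one): Wen ∉ Compliance.
(5): Amira matches Wen: Amira ∉ Compliance.
(7): Dax matches Amira: Dax ∉ Compliance.
Suppose Tariq ∈ Legal: no assignment then satisfies all the clues, so Tariq ∉ Legal.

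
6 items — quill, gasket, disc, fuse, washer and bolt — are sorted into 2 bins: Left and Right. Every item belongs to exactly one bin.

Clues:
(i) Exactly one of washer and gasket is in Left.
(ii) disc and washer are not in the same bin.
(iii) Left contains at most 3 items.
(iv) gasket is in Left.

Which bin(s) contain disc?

disc: Left

From (iv): gasket ∈ Left.
(i) (exactly one): washer ∉ Left.
Only one bin left: washer ∈ Right.
(ii): disc ∉ Right.
Only one bin left: disc ∈ Left.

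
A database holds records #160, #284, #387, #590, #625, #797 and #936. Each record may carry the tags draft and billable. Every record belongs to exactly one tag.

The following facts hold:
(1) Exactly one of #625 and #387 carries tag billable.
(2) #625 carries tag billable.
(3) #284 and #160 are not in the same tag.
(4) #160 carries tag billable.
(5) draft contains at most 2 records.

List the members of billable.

billable = {#160, #590, #625, #797, #936}

From (2): #625 ∈ billable.
From (4): #160 ∈ billable.
(1) (exactly one): #387 ∉ billable.
(3): #284 ∉ billable.
Only one tag left: #284 ∈ draft.
Only one tag left: #387 ∈ draft.
(5): draft already has 2, so the rest are out.
Only one tag left: #590 ∈ billable.
Only one tag left: #797 ∈ billable.
Only one tag left: #936 ∈ billable.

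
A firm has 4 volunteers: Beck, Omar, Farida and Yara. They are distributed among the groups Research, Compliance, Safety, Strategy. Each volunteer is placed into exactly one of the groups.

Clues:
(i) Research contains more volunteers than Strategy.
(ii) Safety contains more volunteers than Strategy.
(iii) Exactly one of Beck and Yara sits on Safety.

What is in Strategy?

Strategy = {}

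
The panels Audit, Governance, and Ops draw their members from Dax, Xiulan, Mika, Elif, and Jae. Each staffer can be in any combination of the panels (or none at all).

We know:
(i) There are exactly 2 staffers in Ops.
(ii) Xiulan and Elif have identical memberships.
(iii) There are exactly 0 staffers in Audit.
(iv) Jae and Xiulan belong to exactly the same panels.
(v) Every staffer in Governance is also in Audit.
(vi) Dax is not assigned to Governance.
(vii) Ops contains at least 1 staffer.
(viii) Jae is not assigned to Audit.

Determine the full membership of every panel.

Audit = {}; Governance = {}; Ops = {Dax, Mika}

From (vi): Dax ∉ Governance.
From (viii): Jae ∉ Audit.
(iii): Audit already has 0, so the rest are out.
(v) contrapositive: Xiulan ∉ Governance.
(v) contrapositive: Mika ∉ Governance.
(v) contrapositive: Elif ∉ Governance.
(v) contrapositive: Jae ∉ Governance.
Suppose Dax ∉ Ops: no assignment then satisfies all the clues, so Dax ∈ Ops.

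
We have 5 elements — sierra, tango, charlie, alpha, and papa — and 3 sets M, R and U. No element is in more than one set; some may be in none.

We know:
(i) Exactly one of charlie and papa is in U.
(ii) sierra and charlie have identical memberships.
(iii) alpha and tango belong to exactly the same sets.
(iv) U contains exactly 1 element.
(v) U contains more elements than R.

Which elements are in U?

U = {papa}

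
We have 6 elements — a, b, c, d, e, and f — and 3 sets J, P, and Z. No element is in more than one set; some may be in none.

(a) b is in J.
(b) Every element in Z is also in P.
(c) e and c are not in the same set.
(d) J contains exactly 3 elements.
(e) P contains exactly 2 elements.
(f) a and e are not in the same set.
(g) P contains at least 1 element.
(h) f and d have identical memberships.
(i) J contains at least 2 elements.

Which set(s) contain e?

e: none

From (a): b ∈ J.
Suppose e ∈ J: no assignment then satisfies all the clues, so e ∉ J.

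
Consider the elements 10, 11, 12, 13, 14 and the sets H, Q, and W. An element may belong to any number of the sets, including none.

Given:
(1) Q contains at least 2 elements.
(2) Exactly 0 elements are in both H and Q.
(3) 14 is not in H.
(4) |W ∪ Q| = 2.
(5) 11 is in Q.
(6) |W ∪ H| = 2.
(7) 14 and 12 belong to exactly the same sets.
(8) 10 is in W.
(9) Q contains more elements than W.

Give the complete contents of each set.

H = {13}; Q = {10, 11}; W = {10}

From (3): 14 ∉ H.
From (5): 11 ∈ Q.
From (8): 10 ∈ W.
(7): 12 matches 14: 12 ∉ H.
Suppose 10 ∈ H: no assignment then satisfies all the clues, so 10 ∉ H.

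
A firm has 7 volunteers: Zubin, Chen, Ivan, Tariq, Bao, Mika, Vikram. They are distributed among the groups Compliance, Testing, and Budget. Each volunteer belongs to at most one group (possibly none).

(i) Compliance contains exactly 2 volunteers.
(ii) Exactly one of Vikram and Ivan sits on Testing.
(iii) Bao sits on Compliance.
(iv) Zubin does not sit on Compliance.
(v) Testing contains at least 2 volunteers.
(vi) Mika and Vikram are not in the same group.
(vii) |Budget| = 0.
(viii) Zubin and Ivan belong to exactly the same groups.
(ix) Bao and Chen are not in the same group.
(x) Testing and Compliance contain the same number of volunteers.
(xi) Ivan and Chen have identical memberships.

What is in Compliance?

Compliance = {Bao, Mika}

From (iii): Bao ∈ Compliance.
From (iv): Zubin ∉ Compliance.
(vii): Budget already has 0, so the rest are out.
(viii): Ivan matches Zubin: Ivan ∉ Compliance.
(ix): Chen ∉ Compliance.
Suppose Tariq ∈ Compliance: no assignment then satisfies all the clues, so Tariq ∉ Compliance.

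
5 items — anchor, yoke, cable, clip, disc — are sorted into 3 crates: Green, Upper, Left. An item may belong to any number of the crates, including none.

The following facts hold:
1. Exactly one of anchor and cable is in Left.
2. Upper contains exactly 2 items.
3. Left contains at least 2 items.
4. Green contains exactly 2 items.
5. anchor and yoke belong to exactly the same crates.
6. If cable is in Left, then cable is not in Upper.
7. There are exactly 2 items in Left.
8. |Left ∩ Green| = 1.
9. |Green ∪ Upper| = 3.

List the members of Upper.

Upper = {clip, disc}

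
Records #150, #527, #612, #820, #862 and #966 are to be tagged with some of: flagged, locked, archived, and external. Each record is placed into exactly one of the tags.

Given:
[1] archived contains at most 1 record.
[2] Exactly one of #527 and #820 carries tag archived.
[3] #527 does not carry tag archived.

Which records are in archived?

archived = {#820}

From (3): #527 ∉ archived.
(2) (exactly one): #820 ∈ archived.
(1): archived already has 1, so the rest are out.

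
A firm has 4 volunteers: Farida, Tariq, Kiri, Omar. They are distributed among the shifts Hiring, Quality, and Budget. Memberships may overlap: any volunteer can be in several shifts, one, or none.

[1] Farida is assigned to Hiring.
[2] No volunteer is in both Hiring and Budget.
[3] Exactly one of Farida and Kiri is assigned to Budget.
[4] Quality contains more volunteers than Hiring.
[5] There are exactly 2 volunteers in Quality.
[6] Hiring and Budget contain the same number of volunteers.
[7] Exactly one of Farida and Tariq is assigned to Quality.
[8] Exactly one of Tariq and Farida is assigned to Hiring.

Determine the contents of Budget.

Budget = {Kiri}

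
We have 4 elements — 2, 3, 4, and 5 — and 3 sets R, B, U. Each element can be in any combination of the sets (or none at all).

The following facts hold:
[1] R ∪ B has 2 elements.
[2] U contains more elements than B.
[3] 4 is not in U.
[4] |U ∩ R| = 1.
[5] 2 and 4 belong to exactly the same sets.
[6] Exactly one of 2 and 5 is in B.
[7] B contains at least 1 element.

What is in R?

R = {3}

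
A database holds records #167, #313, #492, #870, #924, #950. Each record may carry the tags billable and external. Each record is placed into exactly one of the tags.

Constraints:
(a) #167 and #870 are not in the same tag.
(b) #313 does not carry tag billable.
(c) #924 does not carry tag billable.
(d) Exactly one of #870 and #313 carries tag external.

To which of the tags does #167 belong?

#167: external

From (b): #313 ∉ billable.
From (c): #924 ∉ billable.
Only one tag left: #313 ∈ external.
Only one tag left: #924 ∈ external.
(d) (exactly one): #870 ∉ external.
Only one tag left: #870 ∈ billable.
(a): #167 ∉ billable.
Only one tag left: #167 ∈ external.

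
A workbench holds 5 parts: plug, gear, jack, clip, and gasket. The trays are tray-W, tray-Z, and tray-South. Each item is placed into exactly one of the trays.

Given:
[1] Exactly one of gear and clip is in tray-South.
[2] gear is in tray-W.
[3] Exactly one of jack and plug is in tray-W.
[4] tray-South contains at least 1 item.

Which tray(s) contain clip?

From (2): gear ∈ tray-W.
(1) (exactly one): clip ∈ tray-South.

clip: tray-South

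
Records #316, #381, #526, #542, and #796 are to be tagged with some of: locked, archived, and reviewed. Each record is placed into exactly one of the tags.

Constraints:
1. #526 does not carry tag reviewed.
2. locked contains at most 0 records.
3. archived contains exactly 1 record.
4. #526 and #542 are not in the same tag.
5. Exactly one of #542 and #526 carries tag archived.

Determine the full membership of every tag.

From (1): #526 ∉ reviewed.
(2): locked already has 0, so the rest are out.
Only one tag left: #526 ∈ archived.
(3): archived already has 1, so the rest are out.
Only one tag left: #316 ∈ reviewed.
Only one tag left: #381 ∈ reviewed.
Only one tag left: #542 ∈ reviewed.
Only one tag left: #796 ∈ reviewed.

locked = {}; archived = {#526}; reviewed = {#316, #381, #542, #796}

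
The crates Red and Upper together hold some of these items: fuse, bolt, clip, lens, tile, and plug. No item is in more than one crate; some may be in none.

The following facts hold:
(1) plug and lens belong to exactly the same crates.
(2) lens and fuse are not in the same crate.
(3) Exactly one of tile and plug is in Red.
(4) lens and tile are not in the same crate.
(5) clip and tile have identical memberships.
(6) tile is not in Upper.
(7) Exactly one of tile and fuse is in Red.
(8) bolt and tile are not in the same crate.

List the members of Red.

Red = {clip, tile}

From (6): tile ∉ Upper.
(5): clip matches tile: clip ∉ Upper.
Suppose fuse ∈ Red: no assignment then satisfies all the clues, so fuse ∉ Red.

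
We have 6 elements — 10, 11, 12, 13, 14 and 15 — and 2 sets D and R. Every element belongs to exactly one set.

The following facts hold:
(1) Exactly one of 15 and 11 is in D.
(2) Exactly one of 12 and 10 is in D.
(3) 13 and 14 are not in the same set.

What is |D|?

3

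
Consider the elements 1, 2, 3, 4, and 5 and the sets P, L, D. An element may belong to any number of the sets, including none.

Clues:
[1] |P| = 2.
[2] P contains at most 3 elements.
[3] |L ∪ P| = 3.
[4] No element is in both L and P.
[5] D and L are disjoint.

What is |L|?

1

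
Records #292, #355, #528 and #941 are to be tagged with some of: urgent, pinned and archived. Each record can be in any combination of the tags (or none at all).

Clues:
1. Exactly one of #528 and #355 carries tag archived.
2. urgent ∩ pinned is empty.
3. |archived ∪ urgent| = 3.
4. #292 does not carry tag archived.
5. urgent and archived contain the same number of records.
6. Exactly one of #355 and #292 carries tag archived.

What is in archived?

From (4): #292 ∉ archived.
(6) (exactly one): #355 ∈ archived.
(1) (exactly one): #528 ∉ archived.
Suppose #941 ∉ archived: no assignment then satisfies all the clues, so #941 ∈ archived.

archived = {#355, #941}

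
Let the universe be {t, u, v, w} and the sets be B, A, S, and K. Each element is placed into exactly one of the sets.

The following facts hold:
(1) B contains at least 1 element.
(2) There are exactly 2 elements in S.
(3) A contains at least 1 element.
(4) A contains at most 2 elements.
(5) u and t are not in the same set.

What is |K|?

0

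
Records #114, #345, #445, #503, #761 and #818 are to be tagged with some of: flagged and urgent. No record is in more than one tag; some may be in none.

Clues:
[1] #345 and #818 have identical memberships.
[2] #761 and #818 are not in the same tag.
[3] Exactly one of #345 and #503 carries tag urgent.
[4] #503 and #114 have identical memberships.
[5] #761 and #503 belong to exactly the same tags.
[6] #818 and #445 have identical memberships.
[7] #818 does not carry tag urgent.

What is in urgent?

urgent = {#114, #503, #761}

From (7): #818 ∉ urgent.
(1): #345 matches #818: #345 ∉ urgent.
(3) (exactly one): #503 ∈ urgent.
(4): #114 matches #503: #114 ∉ flagged.
(4): #114 matches #503: #114 ∈ urgent.
(5): #761 matches #503: #761 ∉ flagged.
(5): #761 matches #503: #761 ∈ urgent.
(6): #445 matches #818: #445 ∉ urgent.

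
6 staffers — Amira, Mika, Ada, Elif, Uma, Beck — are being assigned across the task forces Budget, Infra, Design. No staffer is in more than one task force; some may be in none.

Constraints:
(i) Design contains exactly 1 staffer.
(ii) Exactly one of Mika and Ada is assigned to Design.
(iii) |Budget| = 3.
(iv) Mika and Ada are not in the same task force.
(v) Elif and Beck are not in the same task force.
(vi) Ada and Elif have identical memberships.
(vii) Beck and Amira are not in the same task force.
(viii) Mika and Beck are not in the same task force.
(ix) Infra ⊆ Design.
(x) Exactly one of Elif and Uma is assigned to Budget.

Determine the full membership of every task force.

Budget = {Ada, Amira, Elif}; Infra = {}; Design = {Mika}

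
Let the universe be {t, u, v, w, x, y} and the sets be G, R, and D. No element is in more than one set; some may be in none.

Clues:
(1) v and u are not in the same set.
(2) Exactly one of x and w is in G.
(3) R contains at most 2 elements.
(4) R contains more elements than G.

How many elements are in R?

2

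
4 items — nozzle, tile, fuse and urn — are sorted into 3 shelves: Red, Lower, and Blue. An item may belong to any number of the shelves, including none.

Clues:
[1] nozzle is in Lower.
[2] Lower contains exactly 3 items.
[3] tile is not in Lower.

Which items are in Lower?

Lower = {fuse, nozzle, urn}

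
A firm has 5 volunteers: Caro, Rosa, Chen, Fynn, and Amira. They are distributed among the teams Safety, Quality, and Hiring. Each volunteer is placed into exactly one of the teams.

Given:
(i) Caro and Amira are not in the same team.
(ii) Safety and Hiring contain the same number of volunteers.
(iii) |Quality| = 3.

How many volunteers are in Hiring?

1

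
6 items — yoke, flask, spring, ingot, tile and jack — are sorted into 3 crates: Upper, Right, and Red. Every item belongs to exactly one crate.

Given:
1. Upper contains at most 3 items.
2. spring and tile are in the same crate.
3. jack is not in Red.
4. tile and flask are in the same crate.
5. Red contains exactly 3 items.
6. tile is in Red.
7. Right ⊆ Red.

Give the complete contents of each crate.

From (3): jack ∉ Red.
From (6): tile ∈ Red.
(2): spring matches tile: spring ∉ Upper.
(2): spring matches tile: spring ∉ Right.
(2): spring matches tile: spring ∈ Red.
(4): flask matches tile: flask ∉ Upper.
(4): flask matches tile: flask ∉ Right.
(4): flask matches tile: flask ∈ Red.
(5): Red already has 3, so the rest are out.
(7) contrapositive: yoke ∉ Right.
(7) contrapositive: ingot ∉ Right.
Only one crate left: jack ∈ Upper.

Upper = {ingot, jack, yoke}; Right = {}; Red = {flask, spring, tile}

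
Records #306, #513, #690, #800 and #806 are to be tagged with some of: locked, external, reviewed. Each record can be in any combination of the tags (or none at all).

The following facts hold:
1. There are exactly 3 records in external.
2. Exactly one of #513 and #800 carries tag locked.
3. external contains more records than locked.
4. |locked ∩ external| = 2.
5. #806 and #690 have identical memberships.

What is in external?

external = {#306, #513, #800}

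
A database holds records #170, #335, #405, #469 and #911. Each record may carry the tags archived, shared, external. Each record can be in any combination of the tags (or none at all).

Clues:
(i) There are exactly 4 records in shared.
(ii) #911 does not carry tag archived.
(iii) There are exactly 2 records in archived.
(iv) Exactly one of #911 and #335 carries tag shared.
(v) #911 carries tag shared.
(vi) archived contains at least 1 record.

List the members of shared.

shared = {#170, #405, #469, #911}

From (ii): #911 ∉ archived.
From (v): #911 ∈ shared.
(iv) (exactly one): #335 ∉ shared.
(i): only 4 candidates remain for shared, so all are in.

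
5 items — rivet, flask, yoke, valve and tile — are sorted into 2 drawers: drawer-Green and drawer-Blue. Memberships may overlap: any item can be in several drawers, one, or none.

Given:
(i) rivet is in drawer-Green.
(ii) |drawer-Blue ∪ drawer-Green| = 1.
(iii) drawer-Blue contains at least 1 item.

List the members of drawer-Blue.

drawer-Blue = {rivet}

From (i): rivet ∈ drawer-Green.
Suppose rivet ∉ drawer-Blue: no assignment then satisfies all the clues, so rivet ∈ drawer-Blue.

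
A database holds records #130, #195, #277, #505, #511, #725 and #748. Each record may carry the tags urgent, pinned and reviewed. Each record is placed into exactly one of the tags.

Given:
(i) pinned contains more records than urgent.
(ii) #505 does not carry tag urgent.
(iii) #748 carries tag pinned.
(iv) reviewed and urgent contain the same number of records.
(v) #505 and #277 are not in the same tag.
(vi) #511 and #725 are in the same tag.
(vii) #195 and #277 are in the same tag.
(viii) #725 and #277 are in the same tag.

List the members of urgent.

urgent = {#130}

From (ii): #505 ∉ urgent.
From (iii): #748 ∈ pinned.
Suppose #130 ∉ urgent: no assignment then satisfies all the clues, so #130 ∈ urgent.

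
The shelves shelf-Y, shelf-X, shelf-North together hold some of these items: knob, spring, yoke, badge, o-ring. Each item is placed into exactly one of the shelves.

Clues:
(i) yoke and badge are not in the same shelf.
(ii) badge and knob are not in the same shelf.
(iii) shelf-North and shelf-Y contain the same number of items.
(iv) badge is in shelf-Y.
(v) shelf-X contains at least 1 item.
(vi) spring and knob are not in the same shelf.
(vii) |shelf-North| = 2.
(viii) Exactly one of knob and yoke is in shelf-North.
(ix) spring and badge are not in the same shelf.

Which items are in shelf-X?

shelf-X = {knob}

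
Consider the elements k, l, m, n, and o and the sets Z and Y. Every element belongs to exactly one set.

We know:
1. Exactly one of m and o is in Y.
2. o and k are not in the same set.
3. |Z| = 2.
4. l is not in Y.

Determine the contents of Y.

Y = {k, m, n}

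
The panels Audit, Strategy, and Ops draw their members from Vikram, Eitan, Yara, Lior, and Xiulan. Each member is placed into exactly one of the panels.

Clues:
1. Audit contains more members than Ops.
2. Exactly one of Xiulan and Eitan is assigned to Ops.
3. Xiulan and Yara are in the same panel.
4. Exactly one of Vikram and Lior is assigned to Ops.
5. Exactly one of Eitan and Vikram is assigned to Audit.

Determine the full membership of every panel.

Audit = {Vikram, Xiulan, Yara}; Strategy = {}; Ops = {Eitan, Lior}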